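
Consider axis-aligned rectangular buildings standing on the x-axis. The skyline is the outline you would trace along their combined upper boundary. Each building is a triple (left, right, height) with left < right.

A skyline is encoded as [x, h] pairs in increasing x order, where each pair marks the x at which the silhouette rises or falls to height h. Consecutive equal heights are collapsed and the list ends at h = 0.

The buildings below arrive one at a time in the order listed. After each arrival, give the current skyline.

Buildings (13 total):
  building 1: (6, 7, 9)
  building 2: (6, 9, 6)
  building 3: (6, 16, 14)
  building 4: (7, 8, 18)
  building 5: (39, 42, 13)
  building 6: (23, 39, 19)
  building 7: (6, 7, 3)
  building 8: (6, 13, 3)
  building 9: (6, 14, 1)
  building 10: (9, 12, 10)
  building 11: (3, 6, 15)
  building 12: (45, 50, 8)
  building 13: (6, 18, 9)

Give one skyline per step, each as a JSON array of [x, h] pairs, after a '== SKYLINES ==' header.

== SKYLINES ==
[[6,9],[7,0]]
[[6,9],[7,6],[9,0]]
[[6,14],[16,0]]
[[6,14],[7,18],[8,14],[16,0]]
[[6,14],[7,18],[8,14],[16,0],[39,13],[42,0]]
[[6,14],[7,18],[8,14],[16,0],[23,19],[39,13],[42,0]]
[[6,14],[7,18],[8,14],[16,0],[23,19],[39,13],[42,0]]
[[6,14],[7,18],[8,14],[16,0],[23,19],[39,13],[42,0]]
[[6,14],[7,18],[8,14],[16,0],[23,19],[39,13],[42,0]]
[[6,14],[7,18],[8,14],[16,0],[23,19],[39,13],[42,0]]
[[3,15],[6,14],[7,18],[8,14],[16,0],[23,19],[39,13],[42,0]]
[[3,15],[6,14],[7,18],[8,14],[16,0],[23,19],[39,13],[42,0],[45,8],[50,0]]
[[3,15],[6,14],[7,18],[8,14],[16,9],[18,0],[23,19],[39,13],[42,0],[45,8],[50,0]]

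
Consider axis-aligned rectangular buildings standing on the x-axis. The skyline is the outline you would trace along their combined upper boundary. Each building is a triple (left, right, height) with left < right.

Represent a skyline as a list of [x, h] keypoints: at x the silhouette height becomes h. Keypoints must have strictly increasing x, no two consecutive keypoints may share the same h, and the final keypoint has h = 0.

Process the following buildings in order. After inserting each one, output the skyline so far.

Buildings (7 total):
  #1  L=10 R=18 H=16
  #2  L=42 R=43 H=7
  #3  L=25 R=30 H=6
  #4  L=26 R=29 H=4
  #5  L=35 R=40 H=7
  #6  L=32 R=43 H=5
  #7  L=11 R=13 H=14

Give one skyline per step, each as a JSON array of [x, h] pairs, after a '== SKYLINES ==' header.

== SKYLINES ==
[[10,16],[18,0]]
[[10,16],[18,0],[42,7],[43,0]]
[[10,16],[18,0],[25,6],[30,0],[42,7],[43,0]]
[[10,16],[18,0],[25,6],[30,0],[42,7],[43,0]]
[[10,16],[18,0],[25,6],[30,0],[35,7],[40,0],[42,7],[43,0]]
[[10,16],[18,0],[25,6],[30,0],[32,5],[35,7],[40,5],[42,7],[43,0]]
[[10,16],[18,0],[25,6],[30,0],[32,5],[35,7],[40,5],[42,7],[43,0]]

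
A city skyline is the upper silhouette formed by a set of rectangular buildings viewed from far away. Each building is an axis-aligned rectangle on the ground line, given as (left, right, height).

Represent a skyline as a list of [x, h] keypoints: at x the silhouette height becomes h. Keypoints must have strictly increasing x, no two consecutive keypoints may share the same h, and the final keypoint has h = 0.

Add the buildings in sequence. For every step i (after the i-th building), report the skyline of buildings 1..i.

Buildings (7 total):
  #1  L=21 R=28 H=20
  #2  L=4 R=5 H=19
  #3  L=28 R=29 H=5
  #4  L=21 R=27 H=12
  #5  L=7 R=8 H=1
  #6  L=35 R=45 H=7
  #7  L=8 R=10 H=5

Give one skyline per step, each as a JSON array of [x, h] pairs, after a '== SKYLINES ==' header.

== SKYLINES ==
[[21,20],[28,0]]
[[4,19],[5,0],[21,20],[28,0]]
[[4,19],[5,0],[21,20],[28,5],[29,0]]
[[4,19],[5,0],[21,20],[28,5],[29,0]]
[[4,19],[5,0],[7,1],[8,0],[21,20],[28,5],[29,0]]
[[4,19],[5,0],[7,1],[8,0],[21,20],[28,5],[29,0],[35,7],[45,0]]
[[4,19],[5,0],[7,1],[8,5],[10,0],[21,20],[28,5],[29,0],[35,7],[45,0]]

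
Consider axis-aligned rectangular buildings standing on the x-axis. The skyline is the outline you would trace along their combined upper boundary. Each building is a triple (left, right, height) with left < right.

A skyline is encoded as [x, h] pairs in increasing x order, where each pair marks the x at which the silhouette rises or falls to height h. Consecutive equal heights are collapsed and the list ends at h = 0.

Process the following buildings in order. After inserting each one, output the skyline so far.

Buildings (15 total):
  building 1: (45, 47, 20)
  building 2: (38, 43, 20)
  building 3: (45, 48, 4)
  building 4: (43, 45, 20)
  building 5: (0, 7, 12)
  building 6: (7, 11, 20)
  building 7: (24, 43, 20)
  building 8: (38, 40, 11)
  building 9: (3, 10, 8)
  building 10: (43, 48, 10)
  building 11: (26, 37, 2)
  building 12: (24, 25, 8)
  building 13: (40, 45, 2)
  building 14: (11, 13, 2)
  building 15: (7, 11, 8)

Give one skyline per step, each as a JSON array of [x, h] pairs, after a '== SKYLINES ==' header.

== SKYLINES ==
[[45,20],[47,0]]
[[38,20],[43,0],[45,20],[47,0]]
[[38,20],[43,0],[45,20],[47,4],[48,0]]
[[38,20],[47,4],[48,0]]
[[0,12],[7,0],[38,20],[47,4],[48,0]]
[[0,12],[7,20],[11,0],[38,20],[47,4],[48,0]]
[[0,12],[7,20],[11,0],[24,20],[47,4],[48,0]]
[[0,12],[7,20],[11,0],[24,20],[47,4],[48,0]]
[[0,12],[7,20],[11,0],[24,20],[47,4],[48,0]]
[[0,12],[7,20],[11,0],[24,20],[47,10],[48,0]]
[[0,12],[7,20],[11,0],[24,20],[47,10],[48,0]]
[[0,12],[7,20],[11,0],[24,20],[47,10],[48,0]]
[[0,12],[7,20],[11,0],[24,20],[47,10],[48,0]]
[[0,12],[7,20],[11,2],[13,0],[24,20],[47,10],[48,0]]
[[0,12],[7,20],[11,2],[13,0],[24,20],[47,10],[48,0]]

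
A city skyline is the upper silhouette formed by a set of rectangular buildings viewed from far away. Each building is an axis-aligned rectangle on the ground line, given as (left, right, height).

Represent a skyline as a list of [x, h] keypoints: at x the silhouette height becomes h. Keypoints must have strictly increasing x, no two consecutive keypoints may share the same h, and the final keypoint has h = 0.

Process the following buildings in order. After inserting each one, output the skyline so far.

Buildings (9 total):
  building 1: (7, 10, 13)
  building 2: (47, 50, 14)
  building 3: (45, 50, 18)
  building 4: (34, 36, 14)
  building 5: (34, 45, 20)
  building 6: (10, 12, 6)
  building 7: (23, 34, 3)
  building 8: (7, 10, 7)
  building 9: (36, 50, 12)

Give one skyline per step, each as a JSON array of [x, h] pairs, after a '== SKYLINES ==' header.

== SKYLINES ==
[[7,13],[10,0]]
[[7,13],[10,0],[47,14],[50,0]]
[[7,13],[10,0],[45,18],[50,0]]
[[7,13],[10,0],[34,14],[36,0],[45,18],[50,0]]
[[7,13],[10,0],[34,20],[45,18],[50,0]]
[[7,13],[10,6],[12,0],[34,20],[45,18],[50,0]]
[[7,13],[10,6],[12,0],[23,3],[34,20],[45,18],[50,0]]
[[7,13],[10,6],[12,0],[23,3],[34,20],[45,18],[50,0]]
[[7,13],[10,6],[12,0],[23,3],[34,20],[45,18],[50,0]]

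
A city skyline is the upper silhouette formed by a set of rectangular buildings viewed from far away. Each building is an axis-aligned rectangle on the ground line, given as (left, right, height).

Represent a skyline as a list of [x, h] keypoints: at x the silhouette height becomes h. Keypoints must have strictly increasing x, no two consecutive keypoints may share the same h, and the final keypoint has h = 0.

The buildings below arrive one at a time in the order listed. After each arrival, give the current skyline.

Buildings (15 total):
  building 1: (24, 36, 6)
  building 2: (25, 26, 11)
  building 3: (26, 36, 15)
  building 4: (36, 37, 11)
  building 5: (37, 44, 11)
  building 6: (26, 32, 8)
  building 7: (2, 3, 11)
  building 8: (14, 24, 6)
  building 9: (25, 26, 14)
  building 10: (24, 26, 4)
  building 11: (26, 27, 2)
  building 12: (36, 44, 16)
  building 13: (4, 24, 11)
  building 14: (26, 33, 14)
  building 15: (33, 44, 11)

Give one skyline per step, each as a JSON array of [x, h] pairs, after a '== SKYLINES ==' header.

== SKYLINES ==
[[24,6],[36,0]]
[[24,6],[25,11],[26,6],[36,0]]
[[24,6],[25,11],[26,15],[36,0]]
[[24,6],[25,11],[26,15],[36,11],[37,0]]
[[24,6],[25,11],[26,15],[36,11],[44,0]]
[[24,6],[25,11],[26,15],[36,11],[44,0]]
[[2,11],[3,0],[24,6],[25,11],[26,15],[36,11],[44,0]]
[[2,11],[3,0],[14,6],[25,11],[26,15],[36,11],[44,0]]
[[2,11],[3,0],[14,6],[25,14],[26,15],[36,11],[44,0]]
[[2,11],[3,0],[14,6],[25,14],[26,15],[36,11],[44,0]]
[[2,11],[3,0],[14,6],[25,14],[26,15],[36,11],[44,0]]
[[2,11],[3,0],[14,6],[25,14],[26,15],[36,16],[44,0]]
[[2,11],[3,0],[4,11],[24,6],[25,14],[26,15],[36,16],[44,0]]
[[2,11],[3,0],[4,11],[24,6],[25,14],[26,15],[36,16],[44,0]]
[[2,11],[3,0],[4,11],[24,6],[25,14],[26,15],[36,16],[44,0]]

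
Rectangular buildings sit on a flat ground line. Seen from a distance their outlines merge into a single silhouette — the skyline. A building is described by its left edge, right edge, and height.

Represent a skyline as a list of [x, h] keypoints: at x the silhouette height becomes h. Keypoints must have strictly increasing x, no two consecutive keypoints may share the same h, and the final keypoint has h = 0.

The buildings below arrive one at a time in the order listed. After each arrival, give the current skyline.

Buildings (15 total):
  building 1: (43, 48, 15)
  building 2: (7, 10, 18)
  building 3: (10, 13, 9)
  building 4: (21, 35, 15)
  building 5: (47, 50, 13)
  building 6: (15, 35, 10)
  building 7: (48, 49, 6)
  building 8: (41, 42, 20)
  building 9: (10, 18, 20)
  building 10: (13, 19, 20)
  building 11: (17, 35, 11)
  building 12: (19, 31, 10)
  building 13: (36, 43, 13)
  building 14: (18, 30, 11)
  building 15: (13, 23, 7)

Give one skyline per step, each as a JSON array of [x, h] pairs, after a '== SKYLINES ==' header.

== SKYLINES ==
[[43,15],[48,0]]
[[7,18],[10,0],[43,15],[48,0]]
[[7,18],[10,9],[13,0],[43,15],[48,0]]
[[7,18],[10,9],[13,0],[21,15],[35,0],[43,15],[48,0]]
[[7,18],[10,9],[13,0],[21,15],[35,0],[43,15],[48,13],[50,0]]
[[7,18],[10,9],[13,0],[15,10],[21,15],[35,0],[43,15],[48,13],[50,0]]
[[7,18],[10,9],[13,0],[15,10],[21,15],[35,0],[43,15],[48,13],[50,0]]
[[7,18],[10,9],[13,0],[15,10],[21,15],[35,0],[41,20],[42,0],[43,15],[48,13],[50,0]]
[[7,18],[10,20],[18,10],[21,15],[35,0],[41,20],[42,0],[43,15],[48,13],[50,0]]
[[7,18],[10,20],[19,10],[21,15],[35,0],[41,20],[42,0],[43,15],[48,13],[50,0]]
[[7,18],[10,20],[19,11],[21,15],[35,0],[41,20],[42,0],[43,15],[48,13],[50,0]]
[[7,18],[10,20],[19,11],[21,15],[35,0],[41,20],[42,0],[43,15],[48,13],[50,0]]
[[7,18],[10,20],[19,11],[21,15],[35,0],[36,13],[41,20],[42,13],[43,15],[48,13],[50,0]]
[[7,18],[10,20],[19,11],[21,15],[35,0],[36,13],[41,20],[42,13],[43,15],[48,13],[50,0]]
[[7,18],[10,20],[19,11],[21,15],[35,0],[36,13],[41,20],[42,13],[43,15],[48,13],[50,0]]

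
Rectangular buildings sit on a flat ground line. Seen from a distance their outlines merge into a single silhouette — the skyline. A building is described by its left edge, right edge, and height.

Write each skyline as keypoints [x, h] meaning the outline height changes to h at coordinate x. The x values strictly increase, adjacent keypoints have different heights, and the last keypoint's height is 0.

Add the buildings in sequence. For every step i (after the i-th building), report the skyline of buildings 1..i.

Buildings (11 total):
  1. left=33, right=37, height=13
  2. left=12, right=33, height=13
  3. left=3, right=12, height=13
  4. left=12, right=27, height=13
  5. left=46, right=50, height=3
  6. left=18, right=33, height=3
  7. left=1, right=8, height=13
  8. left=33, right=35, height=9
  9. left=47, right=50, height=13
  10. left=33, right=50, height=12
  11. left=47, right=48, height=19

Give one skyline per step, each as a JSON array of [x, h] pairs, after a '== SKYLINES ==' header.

== SKYLINES ==
[[33,13],[37,0]]
[[12,13],[37,0]]
[[3,13],[37,0]]
[[3,13],[37,0]]
[[3,13],[37,0],[46,3],[50,0]]
[[3,13],[37,0],[46,3],[50,0]]
[[1,13],[37,0],[46,3],[50,0]]
[[1,13],[37,0],[46,3],[50,0]]
[[1,13],[37,0],[46,3],[47,13],[50,0]]
[[1,13],[37,12],[47,13],[50,0]]
[[1,13],[37,12],[47,19],[48,13],[50,0]]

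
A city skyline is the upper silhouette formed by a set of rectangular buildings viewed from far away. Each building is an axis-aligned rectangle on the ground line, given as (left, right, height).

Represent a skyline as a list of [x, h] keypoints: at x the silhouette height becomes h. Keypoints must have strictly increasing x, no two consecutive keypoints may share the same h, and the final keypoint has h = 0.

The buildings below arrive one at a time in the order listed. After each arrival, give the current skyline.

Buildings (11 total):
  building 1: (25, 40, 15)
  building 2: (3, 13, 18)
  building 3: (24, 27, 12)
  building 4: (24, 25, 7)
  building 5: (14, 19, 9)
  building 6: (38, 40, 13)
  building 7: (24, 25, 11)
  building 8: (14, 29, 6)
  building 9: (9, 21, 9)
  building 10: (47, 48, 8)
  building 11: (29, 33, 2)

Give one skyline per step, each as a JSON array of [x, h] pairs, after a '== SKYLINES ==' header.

== SKYLINES ==
[[25,15],[40,0]]
[[3,18],[13,0],[25,15],[40,0]]
[[3,18],[13,0],[24,12],[25,15],[40,0]]
[[3,18],[13,0],[24,12],[25,15],[40,0]]
[[3,18],[13,0],[14,9],[19,0],[24,12],[25,15],[40,0]]
[[3,18],[13,0],[14,9],[19,0],[24,12],[25,15],[40,0]]
[[3,18],[13,0],[14,9],[19,0],[24,12],[25,15],[40,0]]
[[3,18],[13,0],[14,9],[19,6],[24,12],[25,15],[40,0]]
[[3,18],[13,9],[21,6],[24,12],[25,15],[40,0]]
[[3,18],[13,9],[21,6],[24,12],[25,15],[40,0],[47,8],[48,0]]
[[3,18],[13,9],[21,6],[24,12],[25,15],[40,0],[47,8],[48,0]]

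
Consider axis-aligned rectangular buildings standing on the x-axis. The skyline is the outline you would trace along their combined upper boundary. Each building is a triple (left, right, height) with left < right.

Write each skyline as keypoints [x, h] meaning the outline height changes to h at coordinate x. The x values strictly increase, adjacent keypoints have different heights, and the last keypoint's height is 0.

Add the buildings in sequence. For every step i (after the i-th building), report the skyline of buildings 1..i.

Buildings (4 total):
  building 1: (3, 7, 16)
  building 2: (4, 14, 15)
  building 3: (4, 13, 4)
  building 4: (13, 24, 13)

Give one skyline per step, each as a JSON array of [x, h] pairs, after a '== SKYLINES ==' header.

== SKYLINES ==
[[3,16],[7,0]]
[[3,16],[7,15],[14,0]]
[[3,16],[7,15],[14,0]]
[[3,16],[7,15],[14,13],[24,0]]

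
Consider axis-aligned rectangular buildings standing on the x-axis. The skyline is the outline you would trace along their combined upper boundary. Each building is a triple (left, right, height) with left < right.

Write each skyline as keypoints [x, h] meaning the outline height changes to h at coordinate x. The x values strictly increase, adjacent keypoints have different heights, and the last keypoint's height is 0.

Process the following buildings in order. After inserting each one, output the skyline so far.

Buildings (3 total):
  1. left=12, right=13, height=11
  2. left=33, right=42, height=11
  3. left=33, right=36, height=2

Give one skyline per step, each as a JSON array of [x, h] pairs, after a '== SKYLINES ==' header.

== SKYLINES ==
[[12,11],[13,0]]
[[12,11],[13,0],[33,11],[42,0]]
[[12,11],[13,0],[33,11],[42,0]]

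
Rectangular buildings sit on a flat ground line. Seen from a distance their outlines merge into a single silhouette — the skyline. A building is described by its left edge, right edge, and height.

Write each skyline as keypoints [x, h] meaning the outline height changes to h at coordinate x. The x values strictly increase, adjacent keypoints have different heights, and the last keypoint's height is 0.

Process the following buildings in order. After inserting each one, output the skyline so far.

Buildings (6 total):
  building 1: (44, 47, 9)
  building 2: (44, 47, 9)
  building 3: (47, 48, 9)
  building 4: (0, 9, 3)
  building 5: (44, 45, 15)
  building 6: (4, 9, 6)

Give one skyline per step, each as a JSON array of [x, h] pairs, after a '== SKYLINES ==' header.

== SKYLINES ==
[[44,9],[47,0]]
[[44,9],[47,0]]
[[44,9],[48,0]]
[[0,3],[9,0],[44,9],[48,0]]
[[0,3],[9,0],[44,15],[45,9],[48,0]]
[[0,3],[4,6],[9,0],[44,15],[45,9],[48,0]]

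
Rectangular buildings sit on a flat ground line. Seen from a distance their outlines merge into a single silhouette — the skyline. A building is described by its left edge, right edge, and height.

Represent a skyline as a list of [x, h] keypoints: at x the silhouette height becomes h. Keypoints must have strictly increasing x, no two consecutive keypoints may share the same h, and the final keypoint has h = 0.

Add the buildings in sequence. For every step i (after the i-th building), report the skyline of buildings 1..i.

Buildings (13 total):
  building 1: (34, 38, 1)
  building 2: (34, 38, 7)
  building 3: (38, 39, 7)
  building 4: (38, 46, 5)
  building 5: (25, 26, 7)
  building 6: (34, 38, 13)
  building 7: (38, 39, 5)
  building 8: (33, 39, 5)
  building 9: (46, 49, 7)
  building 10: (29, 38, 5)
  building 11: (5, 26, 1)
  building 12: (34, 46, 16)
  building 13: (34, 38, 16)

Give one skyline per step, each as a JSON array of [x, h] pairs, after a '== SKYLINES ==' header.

== SKYLINES ==
[[34,1],[38,0]]
[[34,7],[38,0]]
[[34,7],[39,0]]
[[34,7],[39,5],[46,0]]
[[25,7],[26,0],[34,7],[39,5],[46,0]]
[[25,7],[26,0],[34,13],[38,7],[39,5],[46,0]]
[[25,7],[26,0],[34,13],[38,7],[39,5],[46,0]]
[[25,7],[26,0],[33,5],[34,13],[38,7],[39,5],[46,0]]
[[25,7],[26,0],[33,5],[34,13],[38,7],[39,5],[46,7],[49,0]]
[[25,7],[26,0],[29,5],[34,13],[38,7],[39,5],[46,7],[49,0]]
[[5,1],[25,7],[26,0],[29,5],[34,13],[38,7],[39,5],[46,7],[49,0]]
[[5,1],[25,7],[26,0],[29,5],[34,16],[46,7],[49,0]]
[[5,1],[25,7],[26,0],[29,5],[34,16],[46,7],[49,0]]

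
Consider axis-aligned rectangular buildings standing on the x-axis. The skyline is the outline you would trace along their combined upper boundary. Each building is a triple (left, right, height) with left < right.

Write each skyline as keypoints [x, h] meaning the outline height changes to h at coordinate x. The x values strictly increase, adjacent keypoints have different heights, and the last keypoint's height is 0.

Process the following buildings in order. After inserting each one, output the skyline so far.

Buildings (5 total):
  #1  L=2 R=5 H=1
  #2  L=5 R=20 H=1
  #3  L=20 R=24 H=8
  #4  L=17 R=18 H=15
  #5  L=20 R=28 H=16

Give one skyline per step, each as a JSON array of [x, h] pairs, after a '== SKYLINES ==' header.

== SKYLINES ==
[[2,1],[5,0]]
[[2,1],[20,0]]
[[2,1],[20,8],[24,0]]
[[2,1],[17,15],[18,1],[20,8],[24,0]]
[[2,1],[17,15],[18,1],[20,16],[28,0]]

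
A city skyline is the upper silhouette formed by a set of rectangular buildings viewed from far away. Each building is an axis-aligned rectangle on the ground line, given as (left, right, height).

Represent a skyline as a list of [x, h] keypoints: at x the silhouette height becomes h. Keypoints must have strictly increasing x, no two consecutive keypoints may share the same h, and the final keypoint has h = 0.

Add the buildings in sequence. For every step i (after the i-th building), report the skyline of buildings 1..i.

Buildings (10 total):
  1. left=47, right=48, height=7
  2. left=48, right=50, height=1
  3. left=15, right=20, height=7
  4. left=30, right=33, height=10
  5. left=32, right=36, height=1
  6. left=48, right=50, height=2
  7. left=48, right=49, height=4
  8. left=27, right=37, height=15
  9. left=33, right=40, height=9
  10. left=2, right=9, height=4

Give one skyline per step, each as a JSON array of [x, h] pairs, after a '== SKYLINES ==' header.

== SKYLINES ==
[[47,7],[48,0]]
[[47,7],[48,1],[50,0]]
[[15,7],[20,0],[47,7],[48,1],[50,0]]
[[15,7],[20,0],[30,10],[33,0],[47,7],[48,1],[50,0]]
[[15,7],[20,0],[30,10],[33,1],[36,0],[47,7],[48,1],[50,0]]
[[15,7],[20,0],[30,10],[33,1],[36,0],[47,7],[48,2],[50,0]]
[[15,7],[20,0],[30,10],[33,1],[36,0],[47,7],[48,4],[49,2],[50,0]]
[[15,7],[20,0],[27,15],[37,0],[47,7],[48,4],[49,2],[50,0]]
[[15,7],[20,0],[27,15],[37,9],[40,0],[47,7],[48,4],[49,2],[50,0]]
[[2,4],[9,0],[15,7],[20,0],[27,15],[37,9],[40,0],[47,7],[48,4],[49,2],[50,0]]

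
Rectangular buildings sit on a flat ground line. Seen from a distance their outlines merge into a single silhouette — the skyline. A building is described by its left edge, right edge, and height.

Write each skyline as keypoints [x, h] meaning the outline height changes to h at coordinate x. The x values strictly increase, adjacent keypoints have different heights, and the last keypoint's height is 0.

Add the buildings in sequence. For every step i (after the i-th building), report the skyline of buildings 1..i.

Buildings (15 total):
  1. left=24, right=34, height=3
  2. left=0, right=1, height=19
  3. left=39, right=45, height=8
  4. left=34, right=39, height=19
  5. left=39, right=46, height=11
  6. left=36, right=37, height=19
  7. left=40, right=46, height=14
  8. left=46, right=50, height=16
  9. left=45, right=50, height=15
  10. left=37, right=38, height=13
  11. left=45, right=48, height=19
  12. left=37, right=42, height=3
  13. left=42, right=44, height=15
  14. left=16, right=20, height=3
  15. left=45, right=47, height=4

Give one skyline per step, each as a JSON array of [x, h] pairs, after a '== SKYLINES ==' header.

== SKYLINES ==
[[24,3],[34,0]]
[[0,19],[1,0],[24,3],[34,0]]
[[0,19],[1,0],[24,3],[34,0],[39,8],[45,0]]
[[0,19],[1,0],[24,3],[34,19],[39,8],[45,0]]
[[0,19],[1,0],[24,3],[34,19],[39,11],[46,0]]
[[0,19],[1,0],[24,3],[34,19],[39,11],[46,0]]
[[0,19],[1,0],[24,3],[34,19],[39,11],[40,14],[46,0]]
[[0,19],[1,0],[24,3],[34,19],[39,11],[40,14],[46,16],[50,0]]
[[0,19],[1,0],[24,3],[34,19],[39,11],[40,14],[45,15],[46,16],[50,0]]
[[0,19],[1,0],[24,3],[34,19],[39,11],[40,14],[45,15],[46,16],[50,0]]
[[0,19],[1,0],[24,3],[34,19],[39,11],[40,14],[45,19],[48,16],[50,0]]
[[0,19],[1,0],[24,3],[34,19],[39,11],[40,14],[45,19],[48,16],[50,0]]
[[0,19],[1,0],[24,3],[34,19],[39,11],[40,14],[42,15],[44,14],[45,19],[48,16],[50,0]]
[[0,19],[1,0],[16,3],[20,0],[24,3],[34,19],[39,11],[40,14],[42,15],[44,14],[45,19],[48,16],[50,0]]
[[0,19],[1,0],[16,3],[20,0],[24,3],[34,19],[39,11],[40,14],[42,15],[44,14],[45,19],[48,16],[50,0]]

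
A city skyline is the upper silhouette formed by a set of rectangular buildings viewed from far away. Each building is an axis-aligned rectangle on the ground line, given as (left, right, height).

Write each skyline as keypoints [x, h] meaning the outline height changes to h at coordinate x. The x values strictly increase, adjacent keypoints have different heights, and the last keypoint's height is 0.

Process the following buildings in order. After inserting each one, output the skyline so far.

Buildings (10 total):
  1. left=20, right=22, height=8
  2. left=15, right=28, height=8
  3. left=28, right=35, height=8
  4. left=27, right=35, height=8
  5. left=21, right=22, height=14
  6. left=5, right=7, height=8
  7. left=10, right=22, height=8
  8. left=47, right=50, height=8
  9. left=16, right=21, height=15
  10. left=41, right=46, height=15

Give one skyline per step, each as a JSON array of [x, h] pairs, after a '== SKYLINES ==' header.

== SKYLINES ==
[[20,8],[22,0]]
[[15,8],[28,0]]
[[15,8],[35,0]]
[[15,8],[35,0]]
[[15,8],[21,14],[22,8],[35,0]]
[[5,8],[7,0],[15,8],[21,14],[22,8],[35,0]]
[[5,8],[7,0],[10,8],[21,14],[22,8],[35,0]]
[[5,8],[7,0],[10,8],[21,14],[22,8],[35,0],[47,8],[50,0]]
[[5,8],[7,0],[10,8],[16,15],[21,14],[22,8],[35,0],[47,8],[50,0]]
[[5,8],[7,0],[10,8],[16,15],[21,14],[22,8],[35,0],[41,15],[46,0],[47,8],[50,0]]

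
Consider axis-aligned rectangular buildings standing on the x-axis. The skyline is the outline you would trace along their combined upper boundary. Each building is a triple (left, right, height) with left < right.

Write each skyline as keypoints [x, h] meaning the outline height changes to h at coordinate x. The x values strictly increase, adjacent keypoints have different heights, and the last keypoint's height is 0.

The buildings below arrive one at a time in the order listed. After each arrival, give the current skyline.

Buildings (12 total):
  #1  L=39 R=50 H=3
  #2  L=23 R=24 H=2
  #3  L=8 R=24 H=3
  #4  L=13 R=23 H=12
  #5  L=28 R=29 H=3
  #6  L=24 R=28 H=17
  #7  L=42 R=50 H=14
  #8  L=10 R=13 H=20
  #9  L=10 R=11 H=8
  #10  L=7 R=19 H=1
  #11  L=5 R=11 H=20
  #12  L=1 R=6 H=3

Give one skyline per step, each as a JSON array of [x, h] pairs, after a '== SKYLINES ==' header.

== SKYLINES ==
[[39,3],[50,0]]
[[23,2],[24,0],[39,3],[50,0]]
[[8,3],[24,0],[39,3],[50,0]]
[[8,3],[13,12],[23,3],[24,0],[39,3],[50,0]]
[[8,3],[13,12],[23,3],[24,0],[28,3],[29,0],[39,3],[50,0]]
[[8,3],[13,12],[23,3],[24,17],[28,3],[29,0],[39,3],[50,0]]
[[8,3],[13,12],[23,3],[24,17],[28,3],[29,0],[39,3],[42,14],[50,0]]
[[8,3],[10,20],[13,12],[23,3],[24,17],[28,3],[29,0],[39,3],[42,14],[50,0]]
[[8,3],[10,20],[13,12],[23,3],[24,17],[28,3],[29,0],[39,3],[42,14],[50,0]]
[[7,1],[8,3],[10,20],[13,12],[23,3],[24,17],[28,3],[29,0],[39,3],[42,14],[50,0]]
[[5,20],[13,12],[23,3],[24,17],[28,3],[29,0],[39,3],[42,14],[50,0]]
[[1,3],[5,20],[13,12],[23,3],[24,17],[28,3],[29,0],[39,3],[42,14],[50,0]]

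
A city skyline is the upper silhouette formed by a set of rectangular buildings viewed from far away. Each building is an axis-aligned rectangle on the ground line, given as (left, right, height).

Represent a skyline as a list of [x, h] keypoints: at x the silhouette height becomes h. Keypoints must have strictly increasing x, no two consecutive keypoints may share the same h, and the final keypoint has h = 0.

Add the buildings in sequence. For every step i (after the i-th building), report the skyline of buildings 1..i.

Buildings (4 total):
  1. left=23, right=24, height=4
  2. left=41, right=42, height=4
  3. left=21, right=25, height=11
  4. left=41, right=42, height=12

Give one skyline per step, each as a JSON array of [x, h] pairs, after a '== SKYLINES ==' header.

== SKYLINES ==
[[23,4],[24,0]]
[[23,4],[24,0],[41,4],[42,0]]
[[21,11],[25,0],[41,4],[42,0]]
[[21,11],[25,0],[41,12],[42,0]]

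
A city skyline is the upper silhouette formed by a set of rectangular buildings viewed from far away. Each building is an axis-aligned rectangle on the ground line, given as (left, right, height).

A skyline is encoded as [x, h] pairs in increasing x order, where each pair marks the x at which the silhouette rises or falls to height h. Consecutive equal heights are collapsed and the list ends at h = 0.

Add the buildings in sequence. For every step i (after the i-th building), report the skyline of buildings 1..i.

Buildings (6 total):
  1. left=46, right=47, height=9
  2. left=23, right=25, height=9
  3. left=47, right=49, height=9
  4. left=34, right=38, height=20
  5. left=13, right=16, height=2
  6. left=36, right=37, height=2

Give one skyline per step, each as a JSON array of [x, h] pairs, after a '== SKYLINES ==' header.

== SKYLINES ==
[[46,9],[47,0]]
[[23,9],[25,0],[46,9],[47,0]]
[[23,9],[25,0],[46,9],[49,0]]
[[23,9],[25,0],[34,20],[38,0],[46,9],[49,0]]
[[13,2],[16,0],[23,9],[25,0],[34,20],[38,0],[46,9],[49,0]]
[[13,2],[16,0],[23,9],[25,0],[34,20],[38,0],[46,9],[49,0]]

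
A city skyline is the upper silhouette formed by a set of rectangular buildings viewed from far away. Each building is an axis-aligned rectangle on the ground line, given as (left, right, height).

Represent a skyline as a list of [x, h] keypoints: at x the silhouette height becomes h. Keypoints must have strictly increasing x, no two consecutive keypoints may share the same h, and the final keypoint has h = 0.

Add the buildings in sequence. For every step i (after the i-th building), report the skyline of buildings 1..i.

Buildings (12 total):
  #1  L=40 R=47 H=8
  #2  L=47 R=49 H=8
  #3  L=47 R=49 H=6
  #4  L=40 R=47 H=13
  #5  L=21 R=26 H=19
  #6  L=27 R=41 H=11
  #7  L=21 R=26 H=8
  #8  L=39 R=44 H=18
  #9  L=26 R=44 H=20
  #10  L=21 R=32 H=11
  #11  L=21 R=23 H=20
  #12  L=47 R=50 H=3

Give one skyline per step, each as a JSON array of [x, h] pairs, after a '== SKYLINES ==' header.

== SKYLINES ==
[[40,8],[47,0]]
[[40,8],[49,0]]
[[40,8],[49,0]]
[[40,13],[47,8],[49,0]]
[[21,19],[26,0],[40,13],[47,8],[49,0]]
[[21,19],[26,0],[27,11],[40,13],[47,8],[49,0]]
[[21,19],[26,0],[27,11],[40,13],[47,8],[49,0]]
[[21,19],[26,0],[27,11],[39,18],[44,13],[47,8],[49,0]]
[[21,19],[26,20],[44,13],[47,8],[49,0]]
[[21,19],[26,20],[44,13],[47,8],[49,0]]
[[21,20],[23,19],[26,20],[44,13],[47,8],[49,0]]
[[21,20],[23,19],[26,20],[44,13],[47,8],[49,3],[50,0]]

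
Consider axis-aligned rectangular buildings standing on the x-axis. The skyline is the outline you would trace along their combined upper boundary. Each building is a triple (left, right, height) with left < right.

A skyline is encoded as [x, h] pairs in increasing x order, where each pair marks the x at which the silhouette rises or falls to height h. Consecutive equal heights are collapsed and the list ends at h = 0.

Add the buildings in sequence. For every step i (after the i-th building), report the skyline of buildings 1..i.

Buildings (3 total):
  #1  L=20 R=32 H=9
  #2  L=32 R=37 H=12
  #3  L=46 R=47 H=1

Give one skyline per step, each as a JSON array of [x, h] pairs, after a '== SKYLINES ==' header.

== SKYLINES ==
[[20,9],[32,0]]
[[20,9],[32,12],[37,0]]
[[20,9],[32,12],[37,0],[46,1],[47,0]]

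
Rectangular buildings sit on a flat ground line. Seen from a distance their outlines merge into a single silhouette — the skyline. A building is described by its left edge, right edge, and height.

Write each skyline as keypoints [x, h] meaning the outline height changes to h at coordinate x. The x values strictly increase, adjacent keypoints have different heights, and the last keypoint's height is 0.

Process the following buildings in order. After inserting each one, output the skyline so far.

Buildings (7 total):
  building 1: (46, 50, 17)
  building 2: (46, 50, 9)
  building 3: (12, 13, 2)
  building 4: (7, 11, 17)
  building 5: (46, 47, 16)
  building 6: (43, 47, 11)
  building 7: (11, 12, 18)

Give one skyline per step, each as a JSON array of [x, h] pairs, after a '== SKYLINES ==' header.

== SKYLINES ==
[[46,17],[50,0]]
[[46,17],[50,0]]
[[12,2],[13,0],[46,17],[50,0]]
[[7,17],[11,0],[12,2],[13,0],[46,17],[50,0]]
[[7,17],[11,0],[12,2],[13,0],[46,17],[50,0]]
[[7,17],[11,0],[12,2],[13,0],[43,11],[46,17],[50,0]]
[[7,17],[11,18],[12,2],[13,0],[43,11],[46,17],[50,0]]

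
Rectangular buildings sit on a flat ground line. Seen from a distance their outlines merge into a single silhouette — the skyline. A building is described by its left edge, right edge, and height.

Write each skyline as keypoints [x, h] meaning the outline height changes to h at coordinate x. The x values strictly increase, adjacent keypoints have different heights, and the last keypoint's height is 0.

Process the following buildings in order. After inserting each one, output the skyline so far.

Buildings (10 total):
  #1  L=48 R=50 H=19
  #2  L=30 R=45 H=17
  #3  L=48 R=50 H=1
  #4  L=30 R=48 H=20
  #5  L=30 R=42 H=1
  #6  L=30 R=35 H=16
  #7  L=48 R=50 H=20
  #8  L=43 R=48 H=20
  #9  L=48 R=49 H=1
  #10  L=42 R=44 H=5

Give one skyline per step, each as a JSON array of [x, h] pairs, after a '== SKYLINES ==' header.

== SKYLINES ==
[[48,19],[50,0]]
[[30,17],[45,0],[48,19],[50,0]]
[[30,17],[45,0],[48,19],[50,0]]
[[30,20],[48,19],[50,0]]
[[30,20],[48,19],[50,0]]
[[30,20],[48,19],[50,0]]
[[30,20],[50,0]]
[[30,20],[50,0]]
[[30,20],[50,0]]
[[30,20],[50,0]]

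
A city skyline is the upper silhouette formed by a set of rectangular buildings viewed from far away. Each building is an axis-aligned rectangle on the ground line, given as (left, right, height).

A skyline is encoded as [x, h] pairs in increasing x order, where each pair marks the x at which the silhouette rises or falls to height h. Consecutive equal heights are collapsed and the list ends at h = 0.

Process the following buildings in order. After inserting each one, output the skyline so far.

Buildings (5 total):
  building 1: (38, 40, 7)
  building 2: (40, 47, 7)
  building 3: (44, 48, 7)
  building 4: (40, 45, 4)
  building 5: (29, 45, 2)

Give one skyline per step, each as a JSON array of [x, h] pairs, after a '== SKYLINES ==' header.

== SKYLINES ==
[[38,7],[40,0]]
[[38,7],[47,0]]
[[38,7],[48,0]]
[[38,7],[48,0]]
[[29,2],[38,7],[48,0]]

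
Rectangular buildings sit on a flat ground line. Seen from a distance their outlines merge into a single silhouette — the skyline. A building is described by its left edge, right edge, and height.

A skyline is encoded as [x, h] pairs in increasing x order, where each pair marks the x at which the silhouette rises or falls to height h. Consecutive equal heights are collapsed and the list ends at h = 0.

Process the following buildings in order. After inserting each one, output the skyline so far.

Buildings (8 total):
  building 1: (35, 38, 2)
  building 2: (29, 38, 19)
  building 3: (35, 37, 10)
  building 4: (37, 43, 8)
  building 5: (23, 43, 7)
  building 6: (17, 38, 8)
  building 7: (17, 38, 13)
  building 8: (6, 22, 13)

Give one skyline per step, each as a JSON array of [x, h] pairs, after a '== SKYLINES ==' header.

== SKYLINES ==
[[35,2],[38,0]]
[[29,19],[38,0]]
[[29,19],[38,0]]
[[29,19],[38,8],[43,0]]
[[23,7],[29,19],[38,8],[43,0]]
[[17,8],[29,19],[38,8],[43,0]]
[[17,13],[29,19],[38,8],[43,0]]
[[6,13],[29,19],[38,8],[43,0]]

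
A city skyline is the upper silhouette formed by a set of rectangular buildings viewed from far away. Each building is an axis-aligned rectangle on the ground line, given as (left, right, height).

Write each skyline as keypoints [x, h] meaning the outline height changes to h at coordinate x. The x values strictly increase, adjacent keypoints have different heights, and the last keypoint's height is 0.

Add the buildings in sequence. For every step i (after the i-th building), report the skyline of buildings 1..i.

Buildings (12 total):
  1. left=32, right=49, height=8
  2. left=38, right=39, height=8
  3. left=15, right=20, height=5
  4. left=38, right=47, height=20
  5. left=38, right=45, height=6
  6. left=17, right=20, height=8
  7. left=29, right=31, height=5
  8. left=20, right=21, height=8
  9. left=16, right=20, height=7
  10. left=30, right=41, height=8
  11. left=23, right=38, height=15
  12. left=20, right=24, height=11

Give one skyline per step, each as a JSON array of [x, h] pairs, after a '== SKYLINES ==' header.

== SKYLINES ==
[[32,8],[49,0]]
[[32,8],[49,0]]
[[15,5],[20,0],[32,8],[49,0]]
[[15,5],[20,0],[32,8],[38,20],[47,8],[49,0]]
[[15,5],[20,0],[32,8],[38,20],[47,8],[49,0]]
[[15,5],[17,8],[20,0],[32,8],[38,20],[47,8],[49,0]]
[[15,5],[17,8],[20,0],[29,5],[31,0],[32,8],[38,20],[47,8],[49,0]]
[[15,5],[17,8],[21,0],[29,5],[31,0],[32,8],[38,20],[47,8],[49,0]]
[[15,5],[16,7],[17,8],[21,0],[29,5],[31,0],[32,8],[38,20],[47,8],[49,0]]
[[15,5],[16,7],[17,8],[21,0],[29,5],[30,8],[38,20],[47,8],[49,0]]
[[15,5],[16,7],[17,8],[21,0],[23,15],[38,20],[47,8],[49,0]]
[[15,5],[16,7],[17,8],[20,11],[23,15],[38,20],[47,8],[49,0]]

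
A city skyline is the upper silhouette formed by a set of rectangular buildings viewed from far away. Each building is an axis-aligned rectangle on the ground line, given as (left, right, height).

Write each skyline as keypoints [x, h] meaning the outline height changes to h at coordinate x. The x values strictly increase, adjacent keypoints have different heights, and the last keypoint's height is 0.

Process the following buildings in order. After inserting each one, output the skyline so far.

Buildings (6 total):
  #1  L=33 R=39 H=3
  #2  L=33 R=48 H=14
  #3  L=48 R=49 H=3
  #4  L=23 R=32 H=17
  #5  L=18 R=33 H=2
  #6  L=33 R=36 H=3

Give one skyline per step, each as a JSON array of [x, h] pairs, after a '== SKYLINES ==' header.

== SKYLINES ==
[[33,3],[39,0]]
[[33,14],[48,0]]
[[33,14],[48,3],[49,0]]
[[23,17],[32,0],[33,14],[48,3],[49,0]]
[[18,2],[23,17],[32,2],[33,14],[48,3],[49,0]]
[[18,2],[23,17],[32,2],[33,14],[48,3],[49,0]]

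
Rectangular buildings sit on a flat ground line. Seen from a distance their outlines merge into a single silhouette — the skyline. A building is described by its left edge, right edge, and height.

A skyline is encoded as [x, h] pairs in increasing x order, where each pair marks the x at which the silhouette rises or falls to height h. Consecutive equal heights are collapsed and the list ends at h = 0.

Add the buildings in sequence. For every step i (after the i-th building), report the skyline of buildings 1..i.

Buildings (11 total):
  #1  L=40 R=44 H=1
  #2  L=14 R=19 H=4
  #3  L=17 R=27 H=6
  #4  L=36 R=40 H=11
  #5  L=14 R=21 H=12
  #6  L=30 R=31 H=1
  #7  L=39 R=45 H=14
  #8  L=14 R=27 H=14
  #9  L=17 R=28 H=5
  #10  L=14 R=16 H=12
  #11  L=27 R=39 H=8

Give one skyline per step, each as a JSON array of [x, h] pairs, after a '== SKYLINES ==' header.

== SKYLINES ==
[[40,1],[44,0]]
[[14,4],[19,0],[40,1],[44,0]]
[[14,4],[17,6],[27,0],[40,1],[44,0]]
[[14,4],[17,6],[27,0],[36,11],[40,1],[44,0]]
[[14,12],[21,6],[27,0],[36,11],[40,1],[44,0]]
[[14,12],[21,6],[27,0],[30,1],[31,0],[36,11],[40,1],[44,0]]
[[14,12],[21,6],[27,0],[30,1],[31,0],[36,11],[39,14],[45,0]]
[[14,14],[27,0],[30,1],[31,0],[36,11],[39,14],[45,0]]
[[14,14],[27,5],[28,0],[30,1],[31,0],[36,11],[39,14],[45,0]]
[[14,14],[27,5],[28,0],[30,1],[31,0],[36,11],[39,14],[45,0]]
[[14,14],[27,8],[36,11],[39,14],[45,0]]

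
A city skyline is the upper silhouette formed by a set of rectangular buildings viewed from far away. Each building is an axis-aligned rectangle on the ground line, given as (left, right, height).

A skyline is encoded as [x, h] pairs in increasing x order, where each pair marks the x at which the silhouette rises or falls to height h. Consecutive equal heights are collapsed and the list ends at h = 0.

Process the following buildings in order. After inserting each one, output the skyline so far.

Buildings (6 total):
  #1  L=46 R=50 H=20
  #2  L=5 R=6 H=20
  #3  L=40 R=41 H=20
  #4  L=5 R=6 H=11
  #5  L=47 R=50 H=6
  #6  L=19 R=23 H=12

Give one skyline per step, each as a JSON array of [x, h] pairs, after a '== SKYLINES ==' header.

== SKYLINES ==
[[46,20],[50,0]]
[[5,20],[6,0],[46,20],[50,0]]
[[5,20],[6,0],[40,20],[41,0],[46,20],[50,0]]
[[5,20],[6,0],[40,20],[41,0],[46,20],[50,0]]
[[5,20],[6,0],[40,20],[41,0],[46,20],[50,0]]
[[5,20],[6,0],[19,12],[23,0],[40,20],[41,0],[46,20],[50,0]]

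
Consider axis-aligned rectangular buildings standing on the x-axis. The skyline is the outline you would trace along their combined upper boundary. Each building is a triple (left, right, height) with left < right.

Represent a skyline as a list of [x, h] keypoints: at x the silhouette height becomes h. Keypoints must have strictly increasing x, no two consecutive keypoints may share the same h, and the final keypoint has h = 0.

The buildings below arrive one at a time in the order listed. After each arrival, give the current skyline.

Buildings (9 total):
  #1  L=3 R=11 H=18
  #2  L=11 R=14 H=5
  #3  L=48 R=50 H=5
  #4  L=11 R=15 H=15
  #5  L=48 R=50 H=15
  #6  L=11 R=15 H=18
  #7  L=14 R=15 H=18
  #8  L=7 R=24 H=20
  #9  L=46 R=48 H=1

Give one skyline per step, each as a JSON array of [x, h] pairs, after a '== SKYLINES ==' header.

== SKYLINES ==
[[3,18],[11,0]]
[[3,18],[11,5],[14,0]]
[[3,18],[11,5],[14,0],[48,5],[50,0]]
[[3,18],[11,15],[15,0],[48,5],[50,0]]
[[3,18],[11,15],[15,0],[48,15],[50,0]]
[[3,18],[15,0],[48,15],[50,0]]
[[3,18],[15,0],[48,15],[50,0]]
[[3,18],[7,20],[24,0],[48,15],[50,0]]
[[3,18],[7,20],[24,0],[46,1],[48,15],[50,0]]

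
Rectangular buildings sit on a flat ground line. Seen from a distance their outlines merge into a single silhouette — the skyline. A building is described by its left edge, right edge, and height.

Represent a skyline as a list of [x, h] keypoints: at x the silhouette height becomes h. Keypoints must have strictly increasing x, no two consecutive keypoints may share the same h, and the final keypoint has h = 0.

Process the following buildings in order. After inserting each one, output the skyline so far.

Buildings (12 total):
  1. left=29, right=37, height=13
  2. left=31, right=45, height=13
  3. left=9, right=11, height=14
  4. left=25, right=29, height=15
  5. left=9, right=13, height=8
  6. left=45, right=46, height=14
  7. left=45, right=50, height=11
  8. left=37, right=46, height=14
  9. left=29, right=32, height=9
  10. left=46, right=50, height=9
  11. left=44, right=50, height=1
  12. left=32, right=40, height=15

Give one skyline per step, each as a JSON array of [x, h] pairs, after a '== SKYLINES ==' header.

== SKYLINES ==
[[29,13],[37,0]]
[[29,13],[45,0]]
[[9,14],[11,0],[29,13],[45,0]]
[[9,14],[11,0],[25,15],[29,13],[45,0]]
[[9,14],[11,8],[13,0],[25,15],[29,13],[45,0]]
[[9,14],[11,8],[13,0],[25,15],[29,13],[45,14],[46,0]]
[[9,14],[11,8],[13,0],[25,15],[29,13],[45,14],[46,11],[50,0]]
[[9,14],[11,8],[13,0],[25,15],[29,13],[37,14],[46,11],[50,0]]
[[9,14],[11,8],[13,0],[25,15],[29,13],[37,14],[46,11],[50,0]]
[[9,14],[11,8],[13,0],[25,15],[29,13],[37,14],[46,11],[50,0]]
[[9,14],[11,8],[13,0],[25,15],[29,13],[37,14],[46,11],[50,0]]
[[9,14],[11,8],[13,0],[25,15],[29,13],[32,15],[40,14],[46,11],[50,0]]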